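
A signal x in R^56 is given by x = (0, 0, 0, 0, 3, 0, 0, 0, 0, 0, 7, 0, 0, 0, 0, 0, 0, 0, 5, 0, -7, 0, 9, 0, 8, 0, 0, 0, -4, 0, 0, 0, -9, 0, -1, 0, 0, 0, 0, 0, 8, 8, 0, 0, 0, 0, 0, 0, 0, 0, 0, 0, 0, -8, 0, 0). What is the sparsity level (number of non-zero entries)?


Non-zero positions: [4, 10, 18, 20, 22, 24, 28, 32, 34, 40, 41, 53].
Sparsity = 12.

12


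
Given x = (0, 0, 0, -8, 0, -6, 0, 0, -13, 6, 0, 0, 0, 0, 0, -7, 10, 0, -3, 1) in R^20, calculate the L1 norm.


Non-zero entries: [(3, -8), (5, -6), (8, -13), (9, 6), (15, -7), (16, 10), (18, -3), (19, 1)]
Absolute values: [8, 6, 13, 6, 7, 10, 3, 1]
||x||_1 = sum = 54.

54


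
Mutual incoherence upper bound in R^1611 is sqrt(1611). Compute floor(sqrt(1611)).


40^2 = 1600 <= 1611 < 1681 = 41^2, so 40 <= sqrt(1611) < 41.
floor(sqrt(1611)) = 40.

40


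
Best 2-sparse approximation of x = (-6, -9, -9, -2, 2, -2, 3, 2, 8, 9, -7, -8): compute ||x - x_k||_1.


Sorted |x_i| descending: [9, 9, 9, 8, 8, 7, 6, 3, 2, 2, 2, 2]
Keep top 2: [9, 9]
Tail entries: [9, 8, 8, 7, 6, 3, 2, 2, 2, 2]
L1 error = sum of tail = 49.

49


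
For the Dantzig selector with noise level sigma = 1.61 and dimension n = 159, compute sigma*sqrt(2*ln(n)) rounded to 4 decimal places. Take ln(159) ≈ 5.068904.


ln(159) ≈ 5.068904.
2*ln(n) ≈ 10.137808.
sqrt(2*ln(n)) ≈ sqrt(10.137808) ≈ 3.183992.
threshold ≈ 1.61*3.183992 = 5.12622712 ≈ 5.1262.

5.1262


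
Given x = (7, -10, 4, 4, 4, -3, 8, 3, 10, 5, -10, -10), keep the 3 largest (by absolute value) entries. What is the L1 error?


Sorted |x_i| descending: [10, 10, 10, 10, 8, 7, 5, 4, 4, 4, 3, 3]
Keep top 3: [10, 10, 10]
Tail entries: [10, 8, 7, 5, 4, 4, 4, 3, 3]
L1 error = sum of tail = 48.

48


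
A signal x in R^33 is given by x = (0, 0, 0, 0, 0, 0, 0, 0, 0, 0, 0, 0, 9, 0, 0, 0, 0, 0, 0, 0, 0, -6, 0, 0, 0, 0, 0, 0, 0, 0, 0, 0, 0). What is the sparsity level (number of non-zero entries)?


Non-zero positions: [12, 21].
Sparsity = 2.

2


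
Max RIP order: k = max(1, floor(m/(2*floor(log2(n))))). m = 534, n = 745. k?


floor(log2(745)) = 9.
2*9 = 18.
m/(2*floor(log2(n))) = 534/18 ≈ 29.6667.
floor = 29.
k = max(1, 29) = 29.

29


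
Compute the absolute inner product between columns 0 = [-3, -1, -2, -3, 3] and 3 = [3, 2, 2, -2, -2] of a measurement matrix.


Inner product: -3*3 + -1*2 + -2*2 + -3*-2 + 3*-2
Products: [-9, -2, -4, 6, -6]
Sum = -15.
|dot| = 15.

15


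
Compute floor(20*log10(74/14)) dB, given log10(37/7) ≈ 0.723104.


||x||/||e|| = 74/14 = 37/7.
log10(37/7) ≈ 0.723104.
20*log10(||x||/||e||) ≈ 20*0.723104 = 14.46208.
floor(14.46208) = 14.

14


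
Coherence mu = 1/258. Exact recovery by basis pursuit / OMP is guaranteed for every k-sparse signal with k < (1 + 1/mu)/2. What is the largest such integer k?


1/mu = 258.
1 + 1/mu = 259.
(1 + 1/mu)/2 = 129.5 is not an integer, so k_max = floor(129.5) = 129.

129


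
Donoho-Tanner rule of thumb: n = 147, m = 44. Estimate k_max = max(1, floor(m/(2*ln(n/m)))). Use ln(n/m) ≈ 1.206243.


n/m = 147/44.
ln(n/m) ≈ 1.206243.
2*ln(n/m) ≈ 2.412486.
m/(2*ln(n/m)) ≈ 44/2.412486 ≈ 18.2384.
floor = 18.
k_max = max(1, 18) = 18.

18


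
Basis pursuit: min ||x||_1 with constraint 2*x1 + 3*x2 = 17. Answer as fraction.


Axis intercepts:
  x1 = 17/2, x2 = 0: L1 = 17/2
  x1 = 0, x2 = 17/3: L1 = 17/3
x* = (0, 17/3)
||x*||_1 = 17/3.

17/3


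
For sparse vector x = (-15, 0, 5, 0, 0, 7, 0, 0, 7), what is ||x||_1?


Non-zero entries: [(0, -15), (2, 5), (5, 7), (8, 7)]
Absolute values: [15, 5, 7, 7]
||x||_1 = sum = 34.

34


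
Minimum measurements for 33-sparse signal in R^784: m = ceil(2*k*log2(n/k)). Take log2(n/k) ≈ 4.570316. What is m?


log2(n/k) = log2(784/33) ≈ 4.570316.
2*k*log2(n/k) ≈ 2*33*4.570316 = 301.640856.
m = ceil(301.640856) = 302.

302


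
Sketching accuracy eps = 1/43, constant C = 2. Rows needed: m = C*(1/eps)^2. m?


1/eps = 43.
(1/eps)^2 = 1849.
m = 2*1849 = 3698.

3698


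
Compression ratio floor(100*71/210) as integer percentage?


100*m/n = 100*71/210 ≈ 33.8095.
floor = 33.

33


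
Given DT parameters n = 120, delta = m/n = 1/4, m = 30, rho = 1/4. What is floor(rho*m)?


m = 1/4*120 = 30.
rho = 1/4.
rho*m = 1/4*30 = 7.5.
k = floor(7.5) = 7.

7


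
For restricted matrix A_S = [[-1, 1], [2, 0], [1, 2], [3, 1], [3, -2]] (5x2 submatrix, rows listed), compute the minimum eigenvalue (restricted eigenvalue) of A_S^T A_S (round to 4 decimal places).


A_S^T A_S = [[24, -2], [-2, 10]].
trace = 34.
det = 236.
disc = trace^2 - 4*det = 1156 - 4*236 = 212.
sqrt(212) ≈ 14.560220.
lam_min = (34 - sqrt(212))/2 ≈ (34 - 14.560220)/2 = 9.71989 ≈ 9.7199.

9.7199


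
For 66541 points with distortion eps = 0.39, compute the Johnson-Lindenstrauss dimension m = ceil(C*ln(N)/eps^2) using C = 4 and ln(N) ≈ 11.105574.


ln(66541) ≈ 11.105574.
eps^2 = 0.39^2 = 0.1521.
C*ln(N)/eps^2 ≈ 4*11.105574/0.1521 ≈ 292.0598.
m = ceil(292.0598) = 293.

293


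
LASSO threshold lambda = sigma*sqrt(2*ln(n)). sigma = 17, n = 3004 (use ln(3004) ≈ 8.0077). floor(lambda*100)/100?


ln(3004) ≈ 8.0077.
2*ln(n) ≈ 16.0154.
sqrt(2*ln(n)) ≈ sqrt(16.0154) ≈ 4.001925.
lambda ≈ 17*4.001925 = 68.032725.
floor(lambda*100)/100 = 68.03.

68.03


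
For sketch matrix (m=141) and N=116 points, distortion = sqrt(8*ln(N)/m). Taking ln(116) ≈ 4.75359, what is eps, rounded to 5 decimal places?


ln(116) ≈ 4.75359.
8*ln(N)/m ≈ 8*4.75359/141 ≈ 0.26970723.
eps = sqrt(0.26970723) ≈ 0.5193334 ≈ 0.51933.

0.51933


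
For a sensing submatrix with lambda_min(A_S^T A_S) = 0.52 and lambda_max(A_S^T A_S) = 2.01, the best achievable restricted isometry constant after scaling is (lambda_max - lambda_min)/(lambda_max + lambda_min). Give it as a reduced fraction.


lambda_max - lambda_min = 2.01 - 0.52 = 1.49.
lambda_max + lambda_min = 2.01 + 0.52 = 2.53.
delta = 1.49/2.53 = 149/253.

149/253


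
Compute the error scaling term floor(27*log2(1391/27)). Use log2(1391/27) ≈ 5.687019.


log2(n/k) = log2(1391/27) ≈ 5.687019.
k*log2(n/k) ≈ 27*5.687019 = 153.549513.
floor(153.549513) = 153.

153


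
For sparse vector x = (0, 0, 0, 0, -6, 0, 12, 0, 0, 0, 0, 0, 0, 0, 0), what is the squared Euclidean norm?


Non-zero entries: [(4, -6), (6, 12)]
Squares: [36, 144]
||x||_2^2 = sum = 180.

180


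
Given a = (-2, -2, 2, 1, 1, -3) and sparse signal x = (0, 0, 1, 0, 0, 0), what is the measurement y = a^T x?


Non-zero terms: ['2*1']
Products: [2]
y = sum = 2.

2


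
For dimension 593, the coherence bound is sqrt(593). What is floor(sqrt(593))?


24^2 = 576 <= 593 < 625 = 25^2, so 24 <= sqrt(593) < 25.
floor(sqrt(593)) = 24.

24


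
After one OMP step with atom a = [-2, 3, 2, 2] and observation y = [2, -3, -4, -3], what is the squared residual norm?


a^T a = 21.
a^T y = -27.
coeff = -27/21 = -9/7.
||r||^2 = 23/7.

23/7


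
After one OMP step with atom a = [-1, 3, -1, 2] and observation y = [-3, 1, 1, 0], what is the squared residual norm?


a^T a = 15.
a^T y = 5.
coeff = 5/15 = 1/3.
||r||^2 = 28/3.

28/3


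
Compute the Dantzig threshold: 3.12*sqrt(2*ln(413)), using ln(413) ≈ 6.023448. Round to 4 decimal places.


ln(413) ≈ 6.023448.
2*ln(n) ≈ 12.046896.
sqrt(2*ln(n)) ≈ sqrt(12.046896) ≈ 3.470864.
threshold ≈ 3.12*3.470864 = 10.82909568 ≈ 10.8291.

10.8291


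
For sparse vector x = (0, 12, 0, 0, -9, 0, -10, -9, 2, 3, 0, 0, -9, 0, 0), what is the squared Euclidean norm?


Non-zero entries: [(1, 12), (4, -9), (6, -10), (7, -9), (8, 2), (9, 3), (12, -9)]
Squares: [144, 81, 100, 81, 4, 9, 81]
||x||_2^2 = sum = 500.

500


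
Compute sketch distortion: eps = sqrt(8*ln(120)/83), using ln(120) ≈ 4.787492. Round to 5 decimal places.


ln(120) ≈ 4.787492.
8*ln(N)/m ≈ 8*4.787492/83 ≈ 0.46144501.
eps = sqrt(0.46144501) ≈ 0.6792974 ≈ 0.67930.

0.67930


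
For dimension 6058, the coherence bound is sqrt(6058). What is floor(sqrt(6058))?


77^2 = 5929 <= 6058 < 6084 = 78^2, so 77 <= sqrt(6058) < 78.
floor(sqrt(6058)) = 77.

77


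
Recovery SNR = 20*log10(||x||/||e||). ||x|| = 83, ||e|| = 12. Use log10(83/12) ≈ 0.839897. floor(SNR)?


||x||/||e|| = 83/12.
log10(83/12) ≈ 0.839897.
20*log10(||x||/||e||) ≈ 20*0.839897 = 16.79794.
floor(16.79794) = 16.

16


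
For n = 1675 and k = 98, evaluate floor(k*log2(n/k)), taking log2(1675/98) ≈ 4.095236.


log2(n/k) = log2(1675/98) ≈ 4.095236.
k*log2(n/k) ≈ 98*4.095236 = 401.333128.
floor(401.333128) = 401.

401


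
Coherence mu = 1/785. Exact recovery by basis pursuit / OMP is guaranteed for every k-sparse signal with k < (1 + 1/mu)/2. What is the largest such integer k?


1/mu = 785.
1 + 1/mu = 786.
(1 + 1/mu)/2 = 393 is an integer and the inequality is strict, so k_max = 393 - 1 = 392.

392


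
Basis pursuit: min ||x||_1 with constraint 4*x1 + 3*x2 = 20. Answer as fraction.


Axis intercepts:
  x1 = 5, x2 = 0: L1 = 5
  x1 = 0, x2 = 20/3: L1 = 20/3
x* = (5, 0)
||x*||_1 = 5.

5


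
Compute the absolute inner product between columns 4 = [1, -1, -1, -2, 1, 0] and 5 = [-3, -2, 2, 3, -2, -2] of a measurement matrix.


Inner product: 1*-3 + -1*-2 + -1*2 + -2*3 + 1*-2 + 0*-2
Products: [-3, 2, -2, -6, -2, 0]
Sum = -11.
|dot| = 11.

11


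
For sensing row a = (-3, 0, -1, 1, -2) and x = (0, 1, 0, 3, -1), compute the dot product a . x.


Non-zero terms: ['0*1', '1*3', '-2*-1']
Products: [0, 3, 2]
y = sum = 5.

5


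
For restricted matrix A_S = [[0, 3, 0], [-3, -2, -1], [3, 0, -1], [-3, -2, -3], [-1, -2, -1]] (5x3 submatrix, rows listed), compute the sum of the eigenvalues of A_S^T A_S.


Sum of eigenvalues of A_S^T A_S = trace(A_S^T A_S) = sum of squared column norms of A_S.
A_S^T A_S diagonal: [28, 21, 12].
trace = 28 + 21 + 12 = 61.

61


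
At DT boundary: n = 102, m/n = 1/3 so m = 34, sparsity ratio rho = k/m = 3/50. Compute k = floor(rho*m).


m = 1/3*102 = 34.
rho = 3/50.
rho*m = 3/50*34 = 2.04.
k = floor(2.04) = 2.

2


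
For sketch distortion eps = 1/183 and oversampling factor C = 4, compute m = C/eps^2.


1/eps = 183.
(1/eps)^2 = 33489.
m = 4*33489 = 133956.

133956


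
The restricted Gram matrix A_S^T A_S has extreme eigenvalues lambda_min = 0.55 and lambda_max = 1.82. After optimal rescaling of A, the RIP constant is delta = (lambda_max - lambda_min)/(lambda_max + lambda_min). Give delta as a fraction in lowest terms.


lambda_max - lambda_min = 1.82 - 0.55 = 1.27.
lambda_max + lambda_min = 1.82 + 0.55 = 2.37.
delta = 1.27/2.37 = 127/237.

127/237


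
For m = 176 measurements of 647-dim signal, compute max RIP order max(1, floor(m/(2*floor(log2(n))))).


floor(log2(647)) = 9.
2*9 = 18.
m/(2*floor(log2(n))) = 176/18 ≈ 9.7778.
floor = 9.
k = max(1, 9) = 9.

9


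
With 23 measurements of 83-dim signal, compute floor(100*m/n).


100*m/n = 100*23/83 ≈ 27.7108.
floor = 27.

27


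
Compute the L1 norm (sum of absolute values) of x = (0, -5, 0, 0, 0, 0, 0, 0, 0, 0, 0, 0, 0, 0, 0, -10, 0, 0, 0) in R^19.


Non-zero entries: [(1, -5), (15, -10)]
Absolute values: [5, 10]
||x||_1 = sum = 15.

15


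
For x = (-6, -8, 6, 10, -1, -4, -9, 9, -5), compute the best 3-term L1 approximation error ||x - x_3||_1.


Sorted |x_i| descending: [10, 9, 9, 8, 6, 6, 5, 4, 1]
Keep top 3: [10, 9, 9]
Tail entries: [8, 6, 6, 5, 4, 1]
L1 error = sum of tail = 30.

30


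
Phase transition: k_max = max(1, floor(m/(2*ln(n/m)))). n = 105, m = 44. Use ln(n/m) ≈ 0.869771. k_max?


n/m = 105/44.
ln(n/m) ≈ 0.869771.
2*ln(n/m) ≈ 1.739542.
m/(2*ln(n/m)) ≈ 44/1.739542 ≈ 25.294.
floor = 25.
k_max = max(1, 25) = 25.

25


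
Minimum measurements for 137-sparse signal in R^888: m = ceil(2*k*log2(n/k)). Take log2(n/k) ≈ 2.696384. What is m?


log2(n/k) = log2(888/137) ≈ 2.696384.
2*k*log2(n/k) ≈ 2*137*2.696384 = 738.809216.
m = ceil(738.809216) = 739.

739


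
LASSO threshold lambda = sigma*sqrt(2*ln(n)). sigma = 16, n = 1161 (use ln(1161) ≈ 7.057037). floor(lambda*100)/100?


ln(1161) ≈ 7.057037.
2*ln(n) ≈ 14.114074.
sqrt(2*ln(n)) ≈ sqrt(14.114074) ≈ 3.75687.
lambda ≈ 16*3.75687 = 60.10992.
floor(lambda*100)/100 = 60.10.

60.10


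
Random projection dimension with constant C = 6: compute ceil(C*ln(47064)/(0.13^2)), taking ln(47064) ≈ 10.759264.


ln(47064) ≈ 10.759264.
eps^2 = 0.13^2 = 0.0169.
C*ln(N)/eps^2 ≈ 6*10.759264/0.0169 ≈ 3819.857.
m = ceil(3819.857) = 3820.

3820


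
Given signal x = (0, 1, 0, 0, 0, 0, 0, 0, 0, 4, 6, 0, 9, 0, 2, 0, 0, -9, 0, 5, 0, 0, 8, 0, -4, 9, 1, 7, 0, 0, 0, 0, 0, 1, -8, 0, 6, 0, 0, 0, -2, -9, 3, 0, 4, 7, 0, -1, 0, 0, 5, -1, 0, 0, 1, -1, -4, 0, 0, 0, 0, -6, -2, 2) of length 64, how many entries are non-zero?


Non-zero positions: [1, 9, 10, 12, 14, 17, 19, 22, 24, 25, 26, 27, 33, 34, 36, 40, 41, 42, 44, 45, 47, 50, 51, 54, 55, 56, 61, 62, 63].
Sparsity = 29.

29


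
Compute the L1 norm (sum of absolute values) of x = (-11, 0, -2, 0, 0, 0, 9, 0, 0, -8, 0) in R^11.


Non-zero entries: [(0, -11), (2, -2), (6, 9), (9, -8)]
Absolute values: [11, 2, 9, 8]
||x||_1 = sum = 30.

30


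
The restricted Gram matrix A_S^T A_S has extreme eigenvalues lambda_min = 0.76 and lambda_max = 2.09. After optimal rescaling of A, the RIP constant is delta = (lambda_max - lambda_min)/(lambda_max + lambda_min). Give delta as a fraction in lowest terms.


lambda_max - lambda_min = 2.09 - 0.76 = 1.33.
lambda_max + lambda_min = 2.09 + 0.76 = 2.85.
delta = 1.33/2.85 = 133/285 = 7/15.

7/15


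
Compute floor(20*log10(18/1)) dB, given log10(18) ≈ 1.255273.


||x||/||e|| = 18/1 = 18.
log10(18) ≈ 1.255273.
20*log10(||x||/||e||) ≈ 20*1.255273 = 25.10546.
floor(25.10546) = 25.

25


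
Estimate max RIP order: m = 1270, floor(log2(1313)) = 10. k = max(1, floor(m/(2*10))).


floor(log2(1313)) = 10.
2*10 = 20.
m/(2*floor(log2(n))) = 1270/20 ≈ 63.5.
floor = 63.
k = max(1, 63) = 63.

63


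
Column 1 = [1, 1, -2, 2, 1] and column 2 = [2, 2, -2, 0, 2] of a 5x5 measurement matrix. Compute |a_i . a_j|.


Inner product: 1*2 + 1*2 + -2*-2 + 2*0 + 1*2
Products: [2, 2, 4, 0, 2]
Sum = 10.
|dot| = 10.

10


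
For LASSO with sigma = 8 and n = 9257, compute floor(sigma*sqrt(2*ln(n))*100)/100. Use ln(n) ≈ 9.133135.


ln(9257) ≈ 9.133135.
2*ln(n) ≈ 18.26627.
sqrt(2*ln(n)) ≈ sqrt(18.26627) ≈ 4.273906.
lambda ≈ 8*4.273906 = 34.191248.
floor(lambda*100)/100 = 34.19.

34.19


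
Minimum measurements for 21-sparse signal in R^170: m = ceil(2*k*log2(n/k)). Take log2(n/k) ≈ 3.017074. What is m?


log2(n/k) = log2(170/21) ≈ 3.017074.
2*k*log2(n/k) ≈ 2*21*3.017074 = 126.717108.
m = ceil(126.717108) = 127.

127


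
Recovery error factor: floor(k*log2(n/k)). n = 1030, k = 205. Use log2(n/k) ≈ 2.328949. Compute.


log2(n/k) = log2(1030/205) ≈ 2.328949.
k*log2(n/k) ≈ 205*2.328949 = 477.434545.
floor(477.434545) = 477.

477


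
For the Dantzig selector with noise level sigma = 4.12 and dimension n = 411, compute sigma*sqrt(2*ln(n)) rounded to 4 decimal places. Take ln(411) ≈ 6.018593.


ln(411) ≈ 6.018593.
2*ln(n) ≈ 12.037186.
sqrt(2*ln(n)) ≈ sqrt(12.037186) ≈ 3.469465.
threshold ≈ 4.12*3.469465 = 14.2941958 ≈ 14.2942.

14.2942


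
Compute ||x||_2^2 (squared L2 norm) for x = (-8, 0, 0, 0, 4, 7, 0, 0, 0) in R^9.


Non-zero entries: [(0, -8), (4, 4), (5, 7)]
Squares: [64, 16, 49]
||x||_2^2 = sum = 129.

129


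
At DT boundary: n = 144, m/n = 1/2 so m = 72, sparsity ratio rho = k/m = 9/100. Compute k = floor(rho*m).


m = 1/2*144 = 72.
rho = 9/100.
rho*m = 9/100*72 = 6.48.
k = floor(6.48) = 6.

6


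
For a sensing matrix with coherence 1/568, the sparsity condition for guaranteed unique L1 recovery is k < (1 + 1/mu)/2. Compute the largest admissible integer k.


1/mu = 568.
1 + 1/mu = 569.
(1 + 1/mu)/2 = 284.5 is not an integer, so k_max = floor(284.5) = 284.

284


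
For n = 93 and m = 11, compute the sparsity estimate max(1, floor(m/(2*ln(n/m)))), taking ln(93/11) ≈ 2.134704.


n/m = 93/11.
ln(n/m) ≈ 2.134704.
2*ln(n/m) ≈ 4.269408.
m/(2*ln(n/m)) ≈ 11/4.269408 ≈ 2.5765.
floor = 2.
k_max = max(1, 2) = 2.

2


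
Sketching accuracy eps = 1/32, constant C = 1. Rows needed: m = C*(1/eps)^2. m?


1/eps = 32.
(1/eps)^2 = 1024.
m = 1*1024 = 1024.

1024


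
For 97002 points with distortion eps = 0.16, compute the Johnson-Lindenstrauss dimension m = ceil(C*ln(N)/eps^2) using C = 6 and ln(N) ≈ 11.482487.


ln(97002) ≈ 11.482487.
eps^2 = 0.16^2 = 0.0256.
C*ln(N)/eps^2 ≈ 6*11.482487/0.0256 ≈ 2691.2079.
m = ceil(2691.2079) = 2692.

2692


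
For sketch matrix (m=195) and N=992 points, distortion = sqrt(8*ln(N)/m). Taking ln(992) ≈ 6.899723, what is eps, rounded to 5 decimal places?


ln(992) ≈ 6.899723.
8*ln(N)/m ≈ 8*6.899723/195 ≈ 0.28306556.
eps = sqrt(0.28306556) ≈ 0.5320391 ≈ 0.53204.

0.53204


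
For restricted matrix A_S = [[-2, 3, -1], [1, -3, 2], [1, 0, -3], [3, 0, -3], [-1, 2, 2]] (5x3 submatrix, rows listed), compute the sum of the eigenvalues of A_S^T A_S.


Sum of eigenvalues of A_S^T A_S = trace(A_S^T A_S) = sum of squared column norms of A_S.
A_S^T A_S diagonal: [16, 22, 27].
trace = 16 + 22 + 27 = 65.

65


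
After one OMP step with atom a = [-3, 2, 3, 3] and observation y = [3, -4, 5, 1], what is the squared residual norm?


a^T a = 31.
a^T y = 1.
coeff = 1/31 = 1/31.
||r||^2 = 1580/31.

1580/31


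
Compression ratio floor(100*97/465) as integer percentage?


100*m/n = 100*97/465 ≈ 20.8602.
floor = 20.

20


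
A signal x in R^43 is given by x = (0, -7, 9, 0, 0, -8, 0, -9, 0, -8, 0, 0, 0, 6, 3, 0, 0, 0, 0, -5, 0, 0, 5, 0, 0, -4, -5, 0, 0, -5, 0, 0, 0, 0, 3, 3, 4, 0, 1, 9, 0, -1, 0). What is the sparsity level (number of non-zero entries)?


Non-zero positions: [1, 2, 5, 7, 9, 13, 14, 19, 22, 25, 26, 29, 34, 35, 36, 38, 39, 41].
Sparsity = 18.

18


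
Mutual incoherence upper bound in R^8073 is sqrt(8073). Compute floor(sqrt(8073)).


89^2 = 7921 <= 8073 < 8100 = 90^2, so 89 <= sqrt(8073) < 90.
floor(sqrt(8073)) = 89.

89


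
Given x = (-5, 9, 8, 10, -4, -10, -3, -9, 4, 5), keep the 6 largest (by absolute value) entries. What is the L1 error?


Sorted |x_i| descending: [10, 10, 9, 9, 8, 5, 5, 4, 4, 3]
Keep top 6: [10, 10, 9, 9, 8, 5]
Tail entries: [5, 4, 4, 3]
L1 error = sum of tail = 16.

16


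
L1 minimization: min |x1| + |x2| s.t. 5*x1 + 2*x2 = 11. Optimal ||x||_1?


Axis intercepts:
  x1 = 11/5, x2 = 0: L1 = 11/5
  x1 = 0, x2 = 11/2: L1 = 11/2
x* = (11/5, 0)
||x*||_1 = 11/5.

11/5


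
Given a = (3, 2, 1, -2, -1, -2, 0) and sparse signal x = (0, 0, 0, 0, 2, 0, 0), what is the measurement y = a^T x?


Non-zero terms: ['-1*2']
Products: [-2]
y = sum = -2.

-2


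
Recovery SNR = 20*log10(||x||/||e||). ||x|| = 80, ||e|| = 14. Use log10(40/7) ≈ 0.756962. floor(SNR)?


||x||/||e|| = 80/14 = 40/7.
log10(40/7) ≈ 0.756962.
20*log10(||x||/||e||) ≈ 20*0.756962 = 15.13924.
floor(15.13924) = 15.

15


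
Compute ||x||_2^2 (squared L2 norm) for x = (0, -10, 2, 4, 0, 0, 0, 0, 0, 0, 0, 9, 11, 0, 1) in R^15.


Non-zero entries: [(1, -10), (2, 2), (3, 4), (11, 9), (12, 11), (14, 1)]
Squares: [100, 4, 16, 81, 121, 1]
||x||_2^2 = sum = 323.

323


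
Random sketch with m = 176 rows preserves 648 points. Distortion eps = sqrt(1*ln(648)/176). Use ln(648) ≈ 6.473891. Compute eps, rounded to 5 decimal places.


ln(648) ≈ 6.473891.
1*ln(N)/m ≈ 1*6.473891/176 ≈ 0.03678347.
eps = sqrt(0.03678347) ≈ 0.1917902 ≈ 0.19179.

0.19179


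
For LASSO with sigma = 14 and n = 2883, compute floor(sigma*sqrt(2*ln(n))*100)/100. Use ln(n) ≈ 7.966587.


ln(2883) ≈ 7.966587.
2*ln(n) ≈ 15.933174.
sqrt(2*ln(n)) ≈ sqrt(15.933174) ≈ 3.991638.
lambda ≈ 14*3.991638 = 55.882932.
floor(lambda*100)/100 = 55.88.

55.88


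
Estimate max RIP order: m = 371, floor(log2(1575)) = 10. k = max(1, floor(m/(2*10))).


floor(log2(1575)) = 10.
2*10 = 20.
m/(2*floor(log2(n))) = 371/20 ≈ 18.55.
floor = 18.
k = max(1, 18) = 18.

18


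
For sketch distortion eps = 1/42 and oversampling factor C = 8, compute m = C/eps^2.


1/eps = 42.
(1/eps)^2 = 1764.
m = 8*1764 = 14112.

14112


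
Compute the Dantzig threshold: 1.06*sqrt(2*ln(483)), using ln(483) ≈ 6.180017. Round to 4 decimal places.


ln(483) ≈ 6.180017.
2*ln(n) ≈ 12.360034.
sqrt(2*ln(n)) ≈ sqrt(12.360034) ≈ 3.515684.
threshold ≈ 1.06*3.515684 = 3.72662504 ≈ 3.7266.

3.7266


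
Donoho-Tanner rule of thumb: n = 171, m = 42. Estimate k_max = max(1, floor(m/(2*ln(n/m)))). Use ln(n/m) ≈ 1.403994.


n/m = 171/42 = 57/14.
ln(n/m) ≈ 1.403994.
2*ln(n/m) ≈ 2.807988.
m/(2*ln(n/m)) ≈ 42/2.807988 ≈ 14.9573.
floor = 14.
k_max = max(1, 14) = 14.

14


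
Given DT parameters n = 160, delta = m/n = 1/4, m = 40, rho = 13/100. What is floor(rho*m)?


m = 1/4*160 = 40.
rho = 13/100.
rho*m = 13/100*40 = 5.2.
k = floor(5.2) = 5.

5


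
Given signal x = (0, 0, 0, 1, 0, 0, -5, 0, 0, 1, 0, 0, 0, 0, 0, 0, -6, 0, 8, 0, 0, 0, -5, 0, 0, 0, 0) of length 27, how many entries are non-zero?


Non-zero positions: [3, 6, 9, 16, 18, 22].
Sparsity = 6.

6


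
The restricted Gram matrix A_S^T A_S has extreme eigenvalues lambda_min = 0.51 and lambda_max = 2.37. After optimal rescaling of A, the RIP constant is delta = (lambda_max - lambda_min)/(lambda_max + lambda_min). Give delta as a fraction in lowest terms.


lambda_max - lambda_min = 2.37 - 0.51 = 1.86.
lambda_max + lambda_min = 2.37 + 0.51 = 2.88.
delta = 1.86/2.88 = 186/288 = 31/48.

31/48


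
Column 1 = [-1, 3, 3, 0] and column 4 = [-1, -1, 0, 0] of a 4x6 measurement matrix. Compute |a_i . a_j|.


Inner product: -1*-1 + 3*-1 + 3*0 + 0*0
Products: [1, -3, 0, 0]
Sum = -2.
|dot| = 2.

2


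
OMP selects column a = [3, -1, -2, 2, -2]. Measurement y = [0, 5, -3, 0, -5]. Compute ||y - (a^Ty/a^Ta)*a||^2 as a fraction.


a^T a = 22.
a^T y = 11.
coeff = 11/22 = 1/2.
||r||^2 = 107/2.

107/2


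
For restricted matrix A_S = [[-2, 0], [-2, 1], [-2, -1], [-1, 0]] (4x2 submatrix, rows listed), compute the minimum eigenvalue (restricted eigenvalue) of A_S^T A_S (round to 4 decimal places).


A_S^T A_S = [[13, 0], [0, 2]].
trace = 15.
det = 26.
disc = trace^2 - 4*det = 225 - 4*26 = 121.
sqrt(121) = 11.
lam_min = (15 - 11)/2 = 2 = 2.0000.

2.0000


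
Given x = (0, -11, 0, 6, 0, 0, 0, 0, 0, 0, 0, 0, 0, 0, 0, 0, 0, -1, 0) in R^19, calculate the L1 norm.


Non-zero entries: [(1, -11), (3, 6), (17, -1)]
Absolute values: [11, 6, 1]
||x||_1 = sum = 18.

18


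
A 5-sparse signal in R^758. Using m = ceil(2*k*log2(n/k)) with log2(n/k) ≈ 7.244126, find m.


log2(n/k) = log2(758/5) ≈ 7.244126.
2*k*log2(n/k) ≈ 2*5*7.244126 = 72.44126.
m = ceil(72.44126) = 73.

73


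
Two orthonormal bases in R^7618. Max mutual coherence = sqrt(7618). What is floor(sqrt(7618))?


87^2 = 7569 <= 7618 < 7744 = 88^2, so 87 <= sqrt(7618) < 88.
floor(sqrt(7618)) = 87.

87


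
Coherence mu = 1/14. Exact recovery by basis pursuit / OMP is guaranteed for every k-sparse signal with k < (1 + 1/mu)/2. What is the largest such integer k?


1/mu = 14.
1 + 1/mu = 15.
(1 + 1/mu)/2 = 7.5 is not an integer, so k_max = floor(7.5) = 7.

7


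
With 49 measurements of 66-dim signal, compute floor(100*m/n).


100*m/n = 100*49/66 ≈ 74.2424.
floor = 74.

74


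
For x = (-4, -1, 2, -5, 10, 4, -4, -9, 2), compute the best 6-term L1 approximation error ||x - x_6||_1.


Sorted |x_i| descending: [10, 9, 5, 4, 4, 4, 2, 2, 1]
Keep top 6: [10, 9, 5, 4, 4, 4]
Tail entries: [2, 2, 1]
L1 error = sum of tail = 5.

5


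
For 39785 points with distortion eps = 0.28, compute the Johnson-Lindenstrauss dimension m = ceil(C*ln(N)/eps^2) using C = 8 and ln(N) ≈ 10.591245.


ln(39785) ≈ 10.591245.
eps^2 = 0.28^2 = 0.0784.
C*ln(N)/eps^2 ≈ 8*10.591245/0.0784 ≈ 1080.7393.
m = ceil(1080.7393) = 1081.

1081


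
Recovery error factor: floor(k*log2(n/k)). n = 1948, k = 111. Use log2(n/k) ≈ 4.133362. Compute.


log2(n/k) = log2(1948/111) ≈ 4.133362.
k*log2(n/k) ≈ 111*4.133362 = 458.803182.
floor(458.803182) = 458.

458


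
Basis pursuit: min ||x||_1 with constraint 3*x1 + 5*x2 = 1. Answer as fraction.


Axis intercepts:
  x1 = 1/3, x2 = 0: L1 = 1/3
  x1 = 0, x2 = 1/5: L1 = 1/5
x* = (0, 1/5)
||x*||_1 = 1/5.

1/5


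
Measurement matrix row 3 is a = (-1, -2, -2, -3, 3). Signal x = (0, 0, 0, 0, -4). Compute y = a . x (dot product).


Non-zero terms: ['3*-4']
Products: [-12]
y = sum = -12.

-12


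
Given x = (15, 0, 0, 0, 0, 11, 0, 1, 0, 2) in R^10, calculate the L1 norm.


Non-zero entries: [(0, 15), (5, 11), (7, 1), (9, 2)]
Absolute values: [15, 11, 1, 2]
||x||_1 = sum = 29.

29


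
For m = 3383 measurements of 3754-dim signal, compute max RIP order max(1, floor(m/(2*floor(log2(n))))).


floor(log2(3754)) = 11.
2*11 = 22.
m/(2*floor(log2(n))) = 3383/22 ≈ 153.7727.
floor = 153.
k = max(1, 153) = 153.

153


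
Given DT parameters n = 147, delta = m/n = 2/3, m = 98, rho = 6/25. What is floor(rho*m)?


m = 2/3*147 = 98.
rho = 6/25.
rho*m = 6/25*98 = 23.52.
k = floor(23.52) = 23.

23


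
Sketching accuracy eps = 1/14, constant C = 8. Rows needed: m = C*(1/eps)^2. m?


1/eps = 14.
(1/eps)^2 = 196.
m = 8*196 = 1568.

1568


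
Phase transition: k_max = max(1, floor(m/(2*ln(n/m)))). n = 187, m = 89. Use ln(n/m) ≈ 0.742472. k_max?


n/m = 187/89.
ln(n/m) ≈ 0.742472.
2*ln(n/m) ≈ 1.484944.
m/(2*ln(n/m)) ≈ 89/1.484944 ≈ 59.9349.
floor = 59.
k_max = max(1, 59) = 59.

59


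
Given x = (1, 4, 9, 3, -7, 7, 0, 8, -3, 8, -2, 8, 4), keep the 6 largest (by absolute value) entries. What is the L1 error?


Sorted |x_i| descending: [9, 8, 8, 8, 7, 7, 4, 4, 3, 3, 2, 1, 0]
Keep top 6: [9, 8, 8, 8, 7, 7]
Tail entries: [4, 4, 3, 3, 2, 1, 0]
L1 error = sum of tail = 17.

17


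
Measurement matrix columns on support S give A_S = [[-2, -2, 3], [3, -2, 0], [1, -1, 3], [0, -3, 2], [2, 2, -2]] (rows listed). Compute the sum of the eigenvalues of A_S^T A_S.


Sum of eigenvalues of A_S^T A_S = trace(A_S^T A_S) = sum of squared column norms of A_S.
A_S^T A_S diagonal: [18, 22, 26].
trace = 18 + 22 + 26 = 66.

66


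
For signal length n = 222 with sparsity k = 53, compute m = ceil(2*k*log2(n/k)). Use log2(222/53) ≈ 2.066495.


log2(n/k) = log2(222/53) ≈ 2.066495.
2*k*log2(n/k) ≈ 2*53*2.066495 = 219.04847.
m = ceil(219.04847) = 220.

220


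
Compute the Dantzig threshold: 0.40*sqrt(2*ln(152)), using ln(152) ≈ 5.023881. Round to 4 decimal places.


ln(152) ≈ 5.023881.
2*ln(n) ≈ 10.047762.
sqrt(2*ln(n)) ≈ sqrt(10.047762) ≈ 3.16982.
threshold ≈ 0.40*3.16982 = 1.267928 ≈ 1.2679.

1.2679


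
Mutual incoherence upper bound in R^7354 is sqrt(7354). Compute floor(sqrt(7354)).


85^2 = 7225 <= 7354 < 7396 = 86^2, so 85 <= sqrt(7354) < 86.
floor(sqrt(7354)) = 85.

85


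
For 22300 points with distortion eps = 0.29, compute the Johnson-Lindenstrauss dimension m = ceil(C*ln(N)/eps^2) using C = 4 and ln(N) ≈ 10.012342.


ln(22300) ≈ 10.012342.
eps^2 = 0.29^2 = 0.0841.
C*ln(N)/eps^2 ≈ 4*10.012342/0.0841 ≈ 476.2113.
m = ceil(476.2113) = 477.

477


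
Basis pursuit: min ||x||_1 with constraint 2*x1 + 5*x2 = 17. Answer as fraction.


Axis intercepts:
  x1 = 17/2, x2 = 0: L1 = 17/2
  x1 = 0, x2 = 17/5: L1 = 17/5
x* = (0, 17/5)
||x*||_1 = 17/5.

17/5


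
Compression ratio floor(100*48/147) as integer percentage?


100*m/n = 100*48/147 ≈ 32.6531.
floor = 32.

32


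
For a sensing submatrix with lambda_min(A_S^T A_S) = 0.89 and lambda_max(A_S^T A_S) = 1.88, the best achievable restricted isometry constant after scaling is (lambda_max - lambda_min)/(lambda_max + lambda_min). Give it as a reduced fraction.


lambda_max - lambda_min = 1.88 - 0.89 = 0.99.
lambda_max + lambda_min = 1.88 + 0.89 = 2.77.
delta = 0.99/2.77 = 99/277.

99/277


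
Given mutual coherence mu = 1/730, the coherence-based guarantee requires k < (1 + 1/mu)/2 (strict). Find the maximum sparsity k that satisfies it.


1/mu = 730.
1 + 1/mu = 731.
(1 + 1/mu)/2 = 365.5 is not an integer, so k_max = floor(365.5) = 365.

365


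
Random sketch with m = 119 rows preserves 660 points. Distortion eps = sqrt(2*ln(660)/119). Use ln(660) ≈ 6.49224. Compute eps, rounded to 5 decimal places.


ln(660) ≈ 6.49224.
2*ln(N)/m ≈ 2*6.49224/119 ≈ 0.10911328.
eps = sqrt(0.10911328) ≈ 0.330323 ≈ 0.33032.

0.33032


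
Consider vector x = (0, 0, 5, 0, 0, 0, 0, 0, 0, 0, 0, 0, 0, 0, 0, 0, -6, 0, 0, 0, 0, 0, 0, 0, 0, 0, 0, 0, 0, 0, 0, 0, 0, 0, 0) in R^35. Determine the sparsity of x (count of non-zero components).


Non-zero positions: [2, 16].
Sparsity = 2.

2


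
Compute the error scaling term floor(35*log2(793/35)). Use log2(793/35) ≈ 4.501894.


log2(n/k) = log2(793/35) ≈ 4.501894.
k*log2(n/k) ≈ 35*4.501894 = 157.56629.
floor(157.56629) = 157.

157


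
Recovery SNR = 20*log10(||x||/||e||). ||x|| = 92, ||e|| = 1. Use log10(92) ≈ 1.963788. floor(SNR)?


||x||/||e|| = 92/1 = 92.
log10(92) ≈ 1.963788.
20*log10(||x||/||e||) ≈ 20*1.963788 = 39.27576.
floor(39.27576) = 39.

39


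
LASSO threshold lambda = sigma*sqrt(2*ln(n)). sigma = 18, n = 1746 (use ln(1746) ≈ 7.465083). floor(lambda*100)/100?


ln(1746) ≈ 7.465083.
2*ln(n) ≈ 14.930166.
sqrt(2*ln(n)) ≈ sqrt(14.930166) ≈ 3.863957.
lambda ≈ 18*3.863957 = 69.551226.
floor(lambda*100)/100 = 69.55.

69.55


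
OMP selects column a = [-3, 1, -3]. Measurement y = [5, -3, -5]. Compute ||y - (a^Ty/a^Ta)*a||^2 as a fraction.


a^T a = 19.
a^T y = -3.
coeff = -3/19 = -3/19.
||r||^2 = 1112/19.

1112/19


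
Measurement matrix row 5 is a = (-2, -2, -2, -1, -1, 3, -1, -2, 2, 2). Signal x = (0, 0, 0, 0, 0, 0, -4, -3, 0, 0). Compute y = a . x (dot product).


Non-zero terms: ['-1*-4', '-2*-3']
Products: [4, 6]
y = sum = 10.

10


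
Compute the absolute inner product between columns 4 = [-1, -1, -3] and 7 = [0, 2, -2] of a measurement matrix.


Inner product: -1*0 + -1*2 + -3*-2
Products: [0, -2, 6]
Sum = 4.
|dot| = 4.

4


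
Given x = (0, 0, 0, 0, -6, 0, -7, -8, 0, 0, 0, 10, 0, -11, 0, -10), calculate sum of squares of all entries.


Non-zero entries: [(4, -6), (6, -7), (7, -8), (11, 10), (13, -11), (15, -10)]
Squares: [36, 49, 64, 100, 121, 100]
||x||_2^2 = sum = 470.

470


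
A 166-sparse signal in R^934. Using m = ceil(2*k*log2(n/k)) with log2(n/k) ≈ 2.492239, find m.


log2(n/k) = log2(934/166) ≈ 2.492239.
2*k*log2(n/k) ≈ 2*166*2.492239 = 827.423348.
m = ceil(827.423348) = 828.

828


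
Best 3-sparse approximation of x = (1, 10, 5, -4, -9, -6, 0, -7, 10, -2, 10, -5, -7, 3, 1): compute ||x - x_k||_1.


Sorted |x_i| descending: [10, 10, 10, 9, 7, 7, 6, 5, 5, 4, 3, 2, 1, 1, 0]
Keep top 3: [10, 10, 10]
Tail entries: [9, 7, 7, 6, 5, 5, 4, 3, 2, 1, 1, 0]
L1 error = sum of tail = 50.

50


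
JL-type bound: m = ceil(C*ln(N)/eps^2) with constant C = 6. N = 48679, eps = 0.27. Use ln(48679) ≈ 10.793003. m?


ln(48679) ≈ 10.793003.
eps^2 = 0.27^2 = 0.0729.
C*ln(N)/eps^2 ≈ 6*10.793003/0.0729 ≈ 888.313.
m = ceil(888.313) = 889.

889


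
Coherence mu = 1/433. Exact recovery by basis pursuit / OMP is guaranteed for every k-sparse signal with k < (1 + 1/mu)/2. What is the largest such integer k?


1/mu = 433.
1 + 1/mu = 434.
(1 + 1/mu)/2 = 217 is an integer and the inequality is strict, so k_max = 217 - 1 = 216.

216


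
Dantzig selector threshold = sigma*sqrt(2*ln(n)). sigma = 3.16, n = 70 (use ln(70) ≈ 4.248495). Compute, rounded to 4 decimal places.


ln(70) ≈ 4.248495.
2*ln(n) ≈ 8.49699.
sqrt(2*ln(n)) ≈ sqrt(8.49699) ≈ 2.91496.
threshold ≈ 3.16*2.91496 = 9.2112736 ≈ 9.2113.

9.2113


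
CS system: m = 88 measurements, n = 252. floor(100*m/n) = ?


100*m/n = 100*88/252 ≈ 34.9206.
floor = 34.

34


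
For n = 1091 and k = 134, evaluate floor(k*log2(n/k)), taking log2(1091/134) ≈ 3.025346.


log2(n/k) = log2(1091/134) ≈ 3.025346.
k*log2(n/k) ≈ 134*3.025346 = 405.396364.
floor(405.396364) = 405.

405


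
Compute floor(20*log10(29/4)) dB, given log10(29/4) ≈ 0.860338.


||x||/||e|| = 29/4.
log10(29/4) ≈ 0.860338.
20*log10(||x||/||e||) ≈ 20*0.860338 = 17.20676.
floor(17.20676) = 17.

17


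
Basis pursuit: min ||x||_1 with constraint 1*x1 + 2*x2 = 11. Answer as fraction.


Axis intercepts:
  x1 = 11, x2 = 0: L1 = 11
  x1 = 0, x2 = 11/2: L1 = 11/2
x* = (0, 11/2)
||x*||_1 = 11/2.

11/2


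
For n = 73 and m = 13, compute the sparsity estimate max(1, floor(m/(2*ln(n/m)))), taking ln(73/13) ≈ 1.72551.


n/m = 73/13.
ln(n/m) ≈ 1.72551.
2*ln(n/m) ≈ 3.45102.
m/(2*ln(n/m)) ≈ 13/3.45102 ≈ 3.767.
floor = 3.
k_max = max(1, 3) = 3.

3


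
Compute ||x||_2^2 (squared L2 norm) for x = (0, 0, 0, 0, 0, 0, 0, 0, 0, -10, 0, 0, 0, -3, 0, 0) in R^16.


Non-zero entries: [(9, -10), (13, -3)]
Squares: [100, 9]
||x||_2^2 = sum = 109.

109


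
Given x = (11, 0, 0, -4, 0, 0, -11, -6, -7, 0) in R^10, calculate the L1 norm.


Non-zero entries: [(0, 11), (3, -4), (6, -11), (7, -6), (8, -7)]
Absolute values: [11, 4, 11, 6, 7]
||x||_1 = sum = 39.

39


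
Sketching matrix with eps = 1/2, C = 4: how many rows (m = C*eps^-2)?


1/eps = 2.
(1/eps)^2 = 4.
m = 4*4 = 16.

16


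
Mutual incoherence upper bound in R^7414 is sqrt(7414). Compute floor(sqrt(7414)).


86^2 = 7396 <= 7414 < 7569 = 87^2, so 86 <= sqrt(7414) < 87.
floor(sqrt(7414)) = 86.

86


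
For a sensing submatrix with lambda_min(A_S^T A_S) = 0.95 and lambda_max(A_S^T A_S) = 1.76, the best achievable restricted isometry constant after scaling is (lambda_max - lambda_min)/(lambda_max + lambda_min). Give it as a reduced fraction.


lambda_max - lambda_min = 1.76 - 0.95 = 0.81.
lambda_max + lambda_min = 1.76 + 0.95 = 2.71.
delta = 0.81/2.71 = 81/271.

81/271


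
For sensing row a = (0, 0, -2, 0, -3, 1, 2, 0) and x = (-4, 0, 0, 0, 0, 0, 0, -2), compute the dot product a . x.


Non-zero terms: ['0*-4', '0*-2']
Products: [0, 0]
y = sum = 0.

0


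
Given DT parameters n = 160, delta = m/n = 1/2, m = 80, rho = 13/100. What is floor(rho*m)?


m = 1/2*160 = 80.
rho = 13/100.
rho*m = 13/100*80 = 10.4.
k = floor(10.4) = 10.

10


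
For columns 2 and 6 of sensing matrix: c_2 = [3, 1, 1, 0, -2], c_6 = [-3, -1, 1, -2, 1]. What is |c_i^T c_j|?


Inner product: 3*-3 + 1*-1 + 1*1 + 0*-2 + -2*1
Products: [-9, -1, 1, 0, -2]
Sum = -11.
|dot| = 11.

11


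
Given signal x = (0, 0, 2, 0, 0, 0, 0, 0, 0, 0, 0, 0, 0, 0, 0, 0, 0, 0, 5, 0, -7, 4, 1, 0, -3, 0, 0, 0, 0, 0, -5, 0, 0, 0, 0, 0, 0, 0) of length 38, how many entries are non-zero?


Non-zero positions: [2, 18, 20, 21, 22, 24, 30].
Sparsity = 7.

7


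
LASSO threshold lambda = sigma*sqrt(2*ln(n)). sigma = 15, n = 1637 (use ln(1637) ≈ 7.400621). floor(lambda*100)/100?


ln(1637) ≈ 7.400621.
2*ln(n) ≈ 14.801242.
sqrt(2*ln(n)) ≈ sqrt(14.801242) ≈ 3.847238.
lambda ≈ 15*3.847238 = 57.70857.
floor(lambda*100)/100 = 57.70.

57.70


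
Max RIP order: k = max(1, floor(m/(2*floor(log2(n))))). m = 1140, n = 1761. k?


floor(log2(1761)) = 10.
2*10 = 20.
m/(2*floor(log2(n))) = 1140/20 ≈ 57.0.
floor = 57.
k = max(1, 57) = 57.

57


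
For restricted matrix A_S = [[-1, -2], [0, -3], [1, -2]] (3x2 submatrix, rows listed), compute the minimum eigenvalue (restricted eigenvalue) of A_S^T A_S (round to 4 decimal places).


A_S^T A_S = [[2, 0], [0, 17]].
trace = 19.
det = 34.
disc = trace^2 - 4*det = 361 - 4*34 = 225.
sqrt(225) = 15.
lam_min = (19 - 15)/2 = 2 = 2.0000.

2.0000


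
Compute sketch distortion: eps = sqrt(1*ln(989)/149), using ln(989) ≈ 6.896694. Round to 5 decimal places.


ln(989) ≈ 6.896694.
1*ln(N)/m ≈ 1*6.896694/149 ≈ 0.04628654.
eps = sqrt(0.04628654) ≈ 0.2151431 ≈ 0.21514.

0.21514


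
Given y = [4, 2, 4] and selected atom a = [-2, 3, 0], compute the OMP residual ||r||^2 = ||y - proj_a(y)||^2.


a^T a = 13.
a^T y = -2.
coeff = -2/13 = -2/13.
||r||^2 = 464/13.

464/13


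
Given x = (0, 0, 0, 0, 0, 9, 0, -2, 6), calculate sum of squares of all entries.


Non-zero entries: [(5, 9), (7, -2), (8, 6)]
Squares: [81, 4, 36]
||x||_2^2 = sum = 121.

121


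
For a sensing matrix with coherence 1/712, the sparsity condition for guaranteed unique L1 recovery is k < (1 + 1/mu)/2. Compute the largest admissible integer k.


1/mu = 712.
1 + 1/mu = 713.
(1 + 1/mu)/2 = 356.5 is not an integer, so k_max = floor(356.5) = 356.

356


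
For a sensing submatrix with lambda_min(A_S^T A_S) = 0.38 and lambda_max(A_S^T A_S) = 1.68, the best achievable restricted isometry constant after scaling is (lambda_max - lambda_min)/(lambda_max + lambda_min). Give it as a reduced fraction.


lambda_max - lambda_min = 1.68 - 0.38 = 1.30.
lambda_max + lambda_min = 1.68 + 0.38 = 2.06.
delta = 1.30/2.06 = 130/206 = 65/103.

65/103


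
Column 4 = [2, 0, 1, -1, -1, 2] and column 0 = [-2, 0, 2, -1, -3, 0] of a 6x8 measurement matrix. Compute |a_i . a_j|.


Inner product: 2*-2 + 0*0 + 1*2 + -1*-1 + -1*-3 + 2*0
Products: [-4, 0, 2, 1, 3, 0]
Sum = 2.
|dot| = 2.

2


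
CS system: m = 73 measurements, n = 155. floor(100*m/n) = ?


100*m/n = 100*73/155 ≈ 47.0968.
floor = 47.

47


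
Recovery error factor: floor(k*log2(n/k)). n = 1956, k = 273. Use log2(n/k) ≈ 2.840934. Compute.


log2(n/k) = log2(1956/273) ≈ 2.840934.
k*log2(n/k) ≈ 273*2.840934 = 775.574982.
floor(775.574982) = 775.

775


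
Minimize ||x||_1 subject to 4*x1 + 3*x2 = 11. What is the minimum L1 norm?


Axis intercepts:
  x1 = 11/4, x2 = 0: L1 = 11/4
  x1 = 0, x2 = 11/3: L1 = 11/3
x* = (11/4, 0)
||x*||_1 = 11/4.

11/4


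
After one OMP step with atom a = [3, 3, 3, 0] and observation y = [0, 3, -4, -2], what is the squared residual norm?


a^T a = 27.
a^T y = -3.
coeff = -3/27 = -1/9.
||r||^2 = 86/3.

86/3


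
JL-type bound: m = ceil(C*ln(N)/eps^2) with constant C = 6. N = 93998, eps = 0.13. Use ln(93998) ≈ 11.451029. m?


ln(93998) ≈ 11.451029.
eps^2 = 0.13^2 = 0.0169.
C*ln(N)/eps^2 ≈ 6*11.451029/0.0169 ≈ 4065.4541.
m = ceil(4065.4541) = 4066.

4066


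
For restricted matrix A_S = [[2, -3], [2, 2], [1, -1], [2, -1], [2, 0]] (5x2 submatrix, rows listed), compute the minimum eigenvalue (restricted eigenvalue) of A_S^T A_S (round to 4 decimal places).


A_S^T A_S = [[17, -5], [-5, 15]].
trace = 32.
det = 230.
disc = trace^2 - 4*det = 1024 - 4*230 = 104.
sqrt(104) ≈ 10.198039.
lam_min = (32 - sqrt(104))/2 ≈ (32 - 10.198039)/2 = 10.9009805 ≈ 10.9010.

10.9010


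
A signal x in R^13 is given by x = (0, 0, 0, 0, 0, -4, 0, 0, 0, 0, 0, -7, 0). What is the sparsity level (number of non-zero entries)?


Non-zero positions: [5, 11].
Sparsity = 2.

2


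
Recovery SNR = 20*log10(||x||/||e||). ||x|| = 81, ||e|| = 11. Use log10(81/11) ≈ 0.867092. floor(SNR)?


||x||/||e|| = 81/11.
log10(81/11) ≈ 0.867092.
20*log10(||x||/||e||) ≈ 20*0.867092 = 17.34184.
floor(17.34184) = 17.

17


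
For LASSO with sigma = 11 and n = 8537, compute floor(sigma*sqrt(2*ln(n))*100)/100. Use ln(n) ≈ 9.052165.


ln(8537) ≈ 9.052165.
2*ln(n) ≈ 18.10433.
sqrt(2*ln(n)) ≈ sqrt(18.10433) ≈ 4.254918.
lambda ≈ 11*4.254918 = 46.804098.
floor(lambda*100)/100 = 46.80.

46.80


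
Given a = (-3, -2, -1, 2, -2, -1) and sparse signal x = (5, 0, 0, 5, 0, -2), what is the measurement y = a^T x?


Non-zero terms: ['-3*5', '2*5', '-1*-2']
Products: [-15, 10, 2]
y = sum = -3.

-3


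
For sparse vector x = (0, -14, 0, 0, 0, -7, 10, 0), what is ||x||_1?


Non-zero entries: [(1, -14), (5, -7), (6, 10)]
Absolute values: [14, 7, 10]
||x||_1 = sum = 31.

31


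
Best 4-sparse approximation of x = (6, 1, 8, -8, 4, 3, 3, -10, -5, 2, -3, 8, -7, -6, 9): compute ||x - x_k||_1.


Sorted |x_i| descending: [10, 9, 8, 8, 8, 7, 6, 6, 5, 4, 3, 3, 3, 2, 1]
Keep top 4: [10, 9, 8, 8]
Tail entries: [8, 7, 6, 6, 5, 4, 3, 3, 3, 2, 1]
L1 error = sum of tail = 48.

48
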